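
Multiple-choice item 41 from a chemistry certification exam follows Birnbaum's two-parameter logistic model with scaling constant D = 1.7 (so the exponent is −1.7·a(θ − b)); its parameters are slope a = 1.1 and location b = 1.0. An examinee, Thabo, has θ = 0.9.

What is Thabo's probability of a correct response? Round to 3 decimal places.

P(θ) = 1 / (1 + exp(−D·a(θ − b)))
Exponent: 1.7 × 1.1 × (0.9 − 1.0) = -0.1870
1/(1 + e^{0.1870}) = 0.4534
P = 0.4534

0.453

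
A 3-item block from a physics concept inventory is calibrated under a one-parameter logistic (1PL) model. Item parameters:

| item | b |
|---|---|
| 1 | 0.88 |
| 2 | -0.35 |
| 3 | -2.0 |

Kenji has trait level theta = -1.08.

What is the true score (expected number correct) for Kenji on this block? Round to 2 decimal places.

1.16

P(theta) = 1 / (1 + exp(−(theta − b)))
P_1 = 1/(1+e^{1.9600}) = 0.1235
P_2 = 1/(1+e^{0.7300}) = 0.3252
P_3 = 1/(1+e^{-0.9200}) = 0.7150
E[score] = 0.1235 + 0.3252 + 0.7150 = 1.1637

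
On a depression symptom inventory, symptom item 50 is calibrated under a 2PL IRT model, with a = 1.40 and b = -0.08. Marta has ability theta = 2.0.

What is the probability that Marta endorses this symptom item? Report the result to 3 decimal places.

0.948

P(theta) = 1 / (1 + exp(−a(theta − b)))
Exponent: 1.40 × (2.0 − (-0.08)) = 2.9120
1/(1 + e^{-2.9120}) = 0.9484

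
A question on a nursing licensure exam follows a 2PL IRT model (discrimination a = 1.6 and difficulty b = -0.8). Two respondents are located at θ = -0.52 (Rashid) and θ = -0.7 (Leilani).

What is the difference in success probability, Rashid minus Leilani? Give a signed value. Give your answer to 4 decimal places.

P(θ) = 1 / (1 + exp(−a(θ − b)))
P(Rashid) = 0.6102  [exponent 0.4480]
P(Leilani) = 0.5399  [exponent 0.1600]
Difference = 0.6102 − 0.5399 = 0.0702

0.0702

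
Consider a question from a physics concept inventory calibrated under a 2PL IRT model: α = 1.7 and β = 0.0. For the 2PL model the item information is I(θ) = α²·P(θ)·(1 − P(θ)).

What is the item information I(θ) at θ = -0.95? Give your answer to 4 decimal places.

P = 1/(1+e^{1.6150}) = 0.1659
P(1−P) = 0.1659 × 0.8341 = 0.1384
I = α² × P(1−P) = 1.7² × 0.1384 = 0.39990

0.3999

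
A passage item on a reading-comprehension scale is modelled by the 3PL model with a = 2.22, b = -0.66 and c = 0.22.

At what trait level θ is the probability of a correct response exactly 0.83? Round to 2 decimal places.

P(θ) = c + (1 − c) · 1 / (1 + exp(−a(θ − b)))
Remove guessing floor: (0.83 − 0.22)/(1 − 0.22) = 0.7821
logit = ln(0.7821/0.2179) = 1.2777
θ = b + logit/(a) = -0.66 + 1.2777/2.2200 = -0.0845

-0.08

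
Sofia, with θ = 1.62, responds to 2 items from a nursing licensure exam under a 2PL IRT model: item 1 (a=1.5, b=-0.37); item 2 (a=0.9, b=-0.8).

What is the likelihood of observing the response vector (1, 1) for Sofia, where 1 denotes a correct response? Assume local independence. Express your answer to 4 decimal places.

P(θ) = 1 / (1 + exp(−a(θ − b)))
P_1 = 1/(1+e^{-2.9850}) = 0.9519
P_2 = 1/(1+e^{-2.1780}) = 0.8983
L = P_1 × P_2 = 0.9519 × 0.8983 = 0.85504

0.8550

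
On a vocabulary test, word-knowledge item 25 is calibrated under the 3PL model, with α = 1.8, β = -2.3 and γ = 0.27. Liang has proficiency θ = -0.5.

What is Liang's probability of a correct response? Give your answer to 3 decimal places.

0.972

P(θ) = γ + (1 − γ) · 1 / (1 + exp(−α(θ − β)))
Exponent: 1.8 × (-0.5 − (-2.3)) = 3.2400
1/(1 + e^{-3.2400}) = 0.9623
P = 0.27 + 0.73 × 0.9623 = 0.9725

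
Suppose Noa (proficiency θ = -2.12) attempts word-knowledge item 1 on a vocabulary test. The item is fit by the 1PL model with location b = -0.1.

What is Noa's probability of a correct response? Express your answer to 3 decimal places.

0.117

P(θ) = 1 / (1 + exp(−(θ − b)))
Exponent: (-2.12 − (-0.1)) = -2.0200
1/(1 + e^{2.0200}) = 0.1171
P = 0.1171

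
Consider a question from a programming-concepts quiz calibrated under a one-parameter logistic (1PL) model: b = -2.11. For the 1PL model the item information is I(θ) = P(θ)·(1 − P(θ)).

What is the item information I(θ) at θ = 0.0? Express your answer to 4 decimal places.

0.0964

P = 1/(1+e^{-2.1100}) = 0.8919
P(1−P) = 0.8919 × 0.1081 = 0.0964
I = P(1−P) = 0.09644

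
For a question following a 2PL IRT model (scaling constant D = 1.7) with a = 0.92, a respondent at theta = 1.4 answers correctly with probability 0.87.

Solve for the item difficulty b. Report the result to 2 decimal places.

0.18

P(theta) = 1 / (1 + exp(−D·a(theta − b)))
logit(0.87) = ln(0.87/0.13) = 1.9010
b = theta − logit/(1.7·a) = 1.4 − 1.9010/1.5640 = 0.1846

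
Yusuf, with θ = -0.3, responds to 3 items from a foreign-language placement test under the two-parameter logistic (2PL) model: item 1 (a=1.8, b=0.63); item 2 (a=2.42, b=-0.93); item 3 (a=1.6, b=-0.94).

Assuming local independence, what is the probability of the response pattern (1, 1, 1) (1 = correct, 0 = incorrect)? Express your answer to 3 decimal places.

0.095

P(θ) = 1 / (1 + exp(−a(θ − b)))
P_1 = 1/(1+e^{1.6740}) = 0.1579
P_2 = 1/(1+e^{-1.5246}) = 0.8212
P_3 = 1/(1+e^{-1.0240}) = 0.7358
L = P_1 × P_2 × P_3 = 0.1579 × 0.8212 × 0.7358 = 0.09540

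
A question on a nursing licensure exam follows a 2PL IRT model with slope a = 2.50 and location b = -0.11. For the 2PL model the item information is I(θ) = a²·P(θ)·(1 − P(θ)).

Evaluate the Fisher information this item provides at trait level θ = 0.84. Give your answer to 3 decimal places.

P = 1/(1+e^{-2.3750}) = 0.9149
P(1−P) = 0.9149 × 0.0851 = 0.0779
I = a² × P(1−P) = 2.50² × 0.0779 = 0.48661

0.487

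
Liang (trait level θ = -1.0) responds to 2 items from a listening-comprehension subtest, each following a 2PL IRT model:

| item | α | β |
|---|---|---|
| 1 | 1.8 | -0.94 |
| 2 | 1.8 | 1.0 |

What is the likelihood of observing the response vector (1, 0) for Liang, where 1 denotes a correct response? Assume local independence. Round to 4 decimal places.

0.4604

P(θ) = 1 / (1 + exp(−α(θ − β)))
P_1 = 1/(1+e^{0.1080}) = 0.4730
P_2 = 1/(1+e^{3.6000}) = 0.0266
L = P_1 × (1−P_2) = 0.4730 × 0.9734 = 0.46045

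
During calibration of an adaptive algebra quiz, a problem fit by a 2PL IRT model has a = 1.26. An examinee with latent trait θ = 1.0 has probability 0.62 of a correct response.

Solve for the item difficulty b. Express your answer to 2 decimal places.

P(θ) = 1 / (1 + exp(−a(θ − b)))
logit(0.62) = ln(0.62/0.38) = 0.4895
b = θ − logit/(a) = 1.0 − 0.4895/1.2600 = 0.6115

0.61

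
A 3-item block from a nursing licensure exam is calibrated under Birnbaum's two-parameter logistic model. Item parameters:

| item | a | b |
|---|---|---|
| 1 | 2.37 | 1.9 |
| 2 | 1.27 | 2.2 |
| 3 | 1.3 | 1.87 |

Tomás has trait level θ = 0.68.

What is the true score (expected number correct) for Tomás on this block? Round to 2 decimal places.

P(θ) = 1 / (1 + exp(−a(θ − b)))
P_1 = 1/(1+e^{2.8914}) = 0.0526
P_2 = 1/(1+e^{1.9304}) = 0.1267
P_3 = 1/(1+e^{1.5470}) = 0.1755
E[score] = 0.0526 + 0.1267 + 0.1755 = 0.3548

0.35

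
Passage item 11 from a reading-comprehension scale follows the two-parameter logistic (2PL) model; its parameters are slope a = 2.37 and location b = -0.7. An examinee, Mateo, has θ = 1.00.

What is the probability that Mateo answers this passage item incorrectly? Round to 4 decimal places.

0.0175

P(θ) = 1 / (1 + exp(−a(θ − b)))
Exponent: 2.37 × (1.00 − (-0.7)) = 4.0290
1/(1 + e^{-4.0290}) = 0.9825
P(incorrect) = 1 − 0.9825 = 0.0175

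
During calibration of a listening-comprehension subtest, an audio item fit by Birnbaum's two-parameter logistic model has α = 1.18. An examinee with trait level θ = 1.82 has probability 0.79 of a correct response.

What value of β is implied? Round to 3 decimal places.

P(θ) = 1 / (1 + exp(−α(θ − β)))
logit(0.79) = ln(0.79/0.21) = 1.3249
β = θ − logit/(α) = 1.82 − 1.3249/1.1800 = 0.6972

0.697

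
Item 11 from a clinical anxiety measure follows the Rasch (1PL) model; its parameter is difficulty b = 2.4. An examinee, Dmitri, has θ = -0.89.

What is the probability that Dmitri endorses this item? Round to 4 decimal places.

P(θ) = 1 / (1 + exp(−(θ − b)))
Exponent: (-0.89 − 2.4) = -3.2900
1/(1 + e^{3.2900}) = 0.0359
P = 0.0359

0.0359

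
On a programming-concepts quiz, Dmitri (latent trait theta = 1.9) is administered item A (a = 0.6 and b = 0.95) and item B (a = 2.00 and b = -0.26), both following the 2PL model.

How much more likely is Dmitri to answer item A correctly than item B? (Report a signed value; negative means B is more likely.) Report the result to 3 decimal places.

P(theta) = 1 / (1 + exp(−a(theta − b)))
P_A = 0.6388
P_B = 0.9869
P_A − P_B = -0.3481

-0.348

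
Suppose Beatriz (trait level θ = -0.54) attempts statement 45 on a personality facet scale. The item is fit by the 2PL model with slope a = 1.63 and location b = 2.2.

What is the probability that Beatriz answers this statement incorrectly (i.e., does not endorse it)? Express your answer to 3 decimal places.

P(θ) = 1 / (1 + exp(−a(θ − b)))
Exponent: 1.63 × (-0.54 − 2.2) = -4.4662
1/(1 + e^{4.4662}) = 0.0114
P(incorrect) = 1 − 0.0114 = 0.9886

0.989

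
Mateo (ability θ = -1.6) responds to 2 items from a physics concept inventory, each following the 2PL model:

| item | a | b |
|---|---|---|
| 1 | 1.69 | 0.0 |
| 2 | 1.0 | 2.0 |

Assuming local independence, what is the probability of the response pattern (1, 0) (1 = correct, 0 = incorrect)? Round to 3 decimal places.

0.061

P(θ) = 1 / (1 + exp(−a(θ − b)))
P_1 = 1/(1+e^{2.7040}) = 0.0627
P_2 = 1/(1+e^{3.6000}) = 0.0266
L = P_1 × (1−P_2) = 0.0627 × 0.9734 = 0.06107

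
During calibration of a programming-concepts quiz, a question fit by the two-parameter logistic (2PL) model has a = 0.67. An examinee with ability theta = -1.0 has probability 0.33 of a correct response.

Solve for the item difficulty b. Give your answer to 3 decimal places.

0.057

P(theta) = 1 / (1 + exp(−a(theta − b)))
logit(0.33) = ln(0.33/0.67) = -0.7082
b = theta − logit/(a) = -1.0 − (-0.7082)/0.6700 = 0.0570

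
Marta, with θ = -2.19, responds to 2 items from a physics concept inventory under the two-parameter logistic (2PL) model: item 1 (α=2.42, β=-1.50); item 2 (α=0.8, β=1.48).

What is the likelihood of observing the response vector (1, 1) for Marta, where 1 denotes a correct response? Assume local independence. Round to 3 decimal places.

0.008

P(θ) = 1 / (1 + exp(−α(θ − β)))
P_1 = 1/(1+e^{1.6698}) = 0.1585
P_2 = 1/(1+e^{2.9360}) = 0.0504
L = P_1 × P_2 = 0.1585 × 0.0504 = 0.00799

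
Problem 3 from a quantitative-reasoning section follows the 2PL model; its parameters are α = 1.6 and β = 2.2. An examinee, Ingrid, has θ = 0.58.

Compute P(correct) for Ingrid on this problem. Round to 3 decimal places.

0.070

P(θ) = 1 / (1 + exp(−α(θ − β)))
Exponent: 1.6 × (0.58 − 2.2) = -2.5920
1/(1 + e^{2.5920}) = 0.0697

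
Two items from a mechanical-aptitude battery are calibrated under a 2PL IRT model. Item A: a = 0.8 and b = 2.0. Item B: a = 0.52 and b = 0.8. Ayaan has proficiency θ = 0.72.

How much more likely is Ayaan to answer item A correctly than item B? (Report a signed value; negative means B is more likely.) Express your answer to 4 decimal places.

-0.2254

P(θ) = 1 / (1 + exp(−a(θ − b)))
P_A = 0.2642
P_B = 0.4896
P_A − P_B = -0.2254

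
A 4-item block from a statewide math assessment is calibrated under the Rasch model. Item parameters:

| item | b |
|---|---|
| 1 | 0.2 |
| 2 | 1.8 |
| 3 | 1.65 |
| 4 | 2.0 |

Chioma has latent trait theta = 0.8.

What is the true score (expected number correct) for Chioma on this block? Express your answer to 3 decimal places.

P(theta) = 1 / (1 + exp(−(theta − b)))
P_1 = 1/(1+e^{-0.6000}) = 0.6457
P_2 = 1/(1+e^{1.0000}) = 0.2689
P_3 = 1/(1+e^{0.8500}) = 0.2994
P_4 = 1/(1+e^{1.2000}) = 0.2315
E[score] = 0.6457 + 0.2689 + 0.2994 + 0.2315 = 1.4455

1.446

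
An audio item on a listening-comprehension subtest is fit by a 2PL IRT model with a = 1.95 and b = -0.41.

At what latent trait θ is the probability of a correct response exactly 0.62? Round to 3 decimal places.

P(θ) = 1 / (1 + exp(−a(θ − b)))
logit = ln(0.6200/0.3800) = 0.4895
θ = b + logit/(a) = -0.41 + 0.4895/1.9500 = -0.1589

-0.159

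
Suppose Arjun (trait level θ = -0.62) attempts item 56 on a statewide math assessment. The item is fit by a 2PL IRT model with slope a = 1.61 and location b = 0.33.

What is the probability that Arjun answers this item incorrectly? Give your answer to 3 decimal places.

P(θ) = 1 / (1 + exp(−a(θ − b)))
Exponent: 1.61 × (-0.62 − 0.33) = -1.5295
1/(1 + e^{1.5295}) = 0.1781
P(incorrect) = 1 − 0.1781 = 0.8219

0.822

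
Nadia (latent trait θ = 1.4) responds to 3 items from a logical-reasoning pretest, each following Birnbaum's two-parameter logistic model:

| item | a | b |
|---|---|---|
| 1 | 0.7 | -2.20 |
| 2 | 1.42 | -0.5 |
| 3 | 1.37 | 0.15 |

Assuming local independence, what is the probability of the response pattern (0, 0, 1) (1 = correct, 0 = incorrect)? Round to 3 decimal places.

0.004

P(θ) = 1 / (1 + exp(−a(θ − b)))
P_1 = 1/(1+e^{-2.5200}) = 0.9255
P_2 = 1/(1+e^{-2.6980}) = 0.9369
P_3 = 1/(1+e^{-1.7125}) = 0.8472
L = (1−P_1) × (1−P_2) × P_3 = 0.0745 × 0.0631 × 0.8472 = 0.00398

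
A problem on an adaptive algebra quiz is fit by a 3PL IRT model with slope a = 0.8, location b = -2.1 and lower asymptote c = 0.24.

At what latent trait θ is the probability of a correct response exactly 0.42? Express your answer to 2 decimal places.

-3.56

P(θ) = c + (1 − c) · 1 / (1 + exp(−a(θ − b)))
Remove guessing floor: (0.42 − 0.24)/(1 − 0.24) = 0.2368
logit = ln(0.2368/0.7632) = -1.1701
θ = b + logit/(a) = -2.1 + (-1.1701)/0.8000 = -3.5626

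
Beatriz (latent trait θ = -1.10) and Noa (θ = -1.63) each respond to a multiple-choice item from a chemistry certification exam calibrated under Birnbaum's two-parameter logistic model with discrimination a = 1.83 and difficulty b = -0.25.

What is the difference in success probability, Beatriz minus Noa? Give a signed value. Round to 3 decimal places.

P(θ) = 1 / (1 + exp(−a(θ − b)))
P(Beatriz) = 0.1743  [exponent -1.5555]
P(Noa) = 0.0741  [exponent -2.5254]
Difference = 0.1743 − 0.0741 = 0.1002

0.100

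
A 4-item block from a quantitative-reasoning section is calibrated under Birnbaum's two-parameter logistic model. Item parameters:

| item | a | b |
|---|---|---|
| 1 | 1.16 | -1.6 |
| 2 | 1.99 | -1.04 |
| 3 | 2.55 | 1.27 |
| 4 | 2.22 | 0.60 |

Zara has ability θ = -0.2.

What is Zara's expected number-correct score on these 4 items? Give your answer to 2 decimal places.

P(θ) = 1 / (1 + exp(−a(θ − b)))
P_1 = 1/(1+e^{-1.6240}) = 0.8353
P_2 = 1/(1+e^{-1.6716}) = 0.8418
P_3 = 1/(1+e^{3.7485}) = 0.0230
P_4 = 1/(1+e^{1.7760}) = 0.1448
E[score] = 0.8353 + 0.8418 + 0.0230 + 0.1448 = 1.8449

1.84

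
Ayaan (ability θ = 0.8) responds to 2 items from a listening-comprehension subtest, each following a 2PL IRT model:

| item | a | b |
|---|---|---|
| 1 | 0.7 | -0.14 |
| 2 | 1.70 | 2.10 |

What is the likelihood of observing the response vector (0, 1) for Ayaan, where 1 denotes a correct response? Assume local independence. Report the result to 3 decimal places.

P(θ) = 1 / (1 + exp(−a(θ − b)))
P_1 = 1/(1+e^{-0.6580}) = 0.6588
P_2 = 1/(1+e^{2.2100}) = 0.0989
L = (1−P_1) × P_2 = 0.3412 × 0.0989 = 0.03373

0.034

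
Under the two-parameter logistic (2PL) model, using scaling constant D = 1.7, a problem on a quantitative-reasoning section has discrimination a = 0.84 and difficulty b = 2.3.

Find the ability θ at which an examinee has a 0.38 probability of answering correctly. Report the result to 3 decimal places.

P(θ) = 1 / (1 + exp(−D·a(θ − b)))
logit = ln(0.3800/0.6200) = -0.4895
θ = b + logit/(1.7·a) = 2.3 + (-0.4895)/1.4280 = 1.9572

1.957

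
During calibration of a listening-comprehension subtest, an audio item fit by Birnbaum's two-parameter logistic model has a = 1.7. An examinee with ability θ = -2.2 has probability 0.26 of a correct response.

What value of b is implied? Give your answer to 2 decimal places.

-1.58

P(θ) = 1 / (1 + exp(−a(θ − b)))
logit(0.26) = ln(0.26/0.74) = -1.0460
b = θ − logit/(a) = -2.2 − (-1.0460)/1.7000 = -1.5847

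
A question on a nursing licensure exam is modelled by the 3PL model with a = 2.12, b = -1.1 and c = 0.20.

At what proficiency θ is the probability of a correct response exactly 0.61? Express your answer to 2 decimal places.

-1.08

P(θ) = c + (1 − c) · 1 / (1 + exp(−a(θ − b)))
Remove guessing floor: (0.61 − 0.20)/(1 − 0.20) = 0.5125
logit = ln(0.5125/0.4875) = 0.0500
θ = b + logit/(a) = -1.1 + 0.0500/2.1200 = -1.0764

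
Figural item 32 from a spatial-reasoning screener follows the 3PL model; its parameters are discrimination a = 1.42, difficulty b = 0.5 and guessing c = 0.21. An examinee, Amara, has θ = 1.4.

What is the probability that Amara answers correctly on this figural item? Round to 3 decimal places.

0.828

P(θ) = c + (1 − c) · 1 / (1 + exp(−a(θ − b)))
Exponent: 1.42 × (1.4 − 0.5) = 1.2780
1/(1 + e^{-1.2780}) = 0.7821
P = 0.21 + 0.79 × 0.7821 = 0.8279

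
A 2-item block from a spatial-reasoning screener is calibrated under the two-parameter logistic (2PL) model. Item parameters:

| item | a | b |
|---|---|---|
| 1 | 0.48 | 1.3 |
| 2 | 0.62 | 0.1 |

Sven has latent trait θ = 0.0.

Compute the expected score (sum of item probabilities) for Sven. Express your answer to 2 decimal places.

0.83

P(θ) = 1 / (1 + exp(−a(θ − b)))
P_1 = 1/(1+e^{0.6240}) = 0.3489
P_2 = 1/(1+e^{0.0620}) = 0.4845
E[score] = 0.3489 + 0.4845 = 0.8334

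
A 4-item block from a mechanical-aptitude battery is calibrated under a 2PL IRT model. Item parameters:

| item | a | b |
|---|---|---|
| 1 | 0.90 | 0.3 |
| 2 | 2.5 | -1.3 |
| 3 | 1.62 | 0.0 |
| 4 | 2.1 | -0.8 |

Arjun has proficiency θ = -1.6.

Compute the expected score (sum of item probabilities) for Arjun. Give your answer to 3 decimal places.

P(θ) = 1 / (1 + exp(−a(θ − b)))
P_1 = 1/(1+e^{1.7100}) = 0.1532
P_2 = 1/(1+e^{0.7500}) = 0.3208
P_3 = 1/(1+e^{2.5920}) = 0.0697
P_4 = 1/(1+e^{1.6800}) = 0.1571
E[score] = 0.1532 + 0.3208 + 0.0697 + 0.1571 = 0.7007

0.701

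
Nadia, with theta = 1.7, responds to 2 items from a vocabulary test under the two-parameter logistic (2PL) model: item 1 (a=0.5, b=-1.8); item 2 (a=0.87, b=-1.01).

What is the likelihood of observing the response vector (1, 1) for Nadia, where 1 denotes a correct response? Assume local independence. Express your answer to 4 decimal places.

P(theta) = 1 / (1 + exp(−a(theta − b)))
P_1 = 1/(1+e^{-1.7500}) = 0.8520
P_2 = 1/(1+e^{-2.3577}) = 0.9135
L = P_1 × P_2 = 0.8520 × 0.9135 = 0.77830

0.7783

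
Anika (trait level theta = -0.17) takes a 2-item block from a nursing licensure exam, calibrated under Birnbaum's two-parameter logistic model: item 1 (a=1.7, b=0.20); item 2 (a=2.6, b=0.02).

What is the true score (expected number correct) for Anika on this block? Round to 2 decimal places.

0.73

P(theta) = 1 / (1 + exp(−a(theta − b)))
P_1 = 1/(1+e^{0.6290}) = 0.3477
P_2 = 1/(1+e^{0.4940}) = 0.3790
E[score] = 0.3477 + 0.3790 = 0.7267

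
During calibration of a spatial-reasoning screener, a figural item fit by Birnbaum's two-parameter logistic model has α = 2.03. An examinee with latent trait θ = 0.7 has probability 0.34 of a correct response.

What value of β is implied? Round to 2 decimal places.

1.03

P(θ) = 1 / (1 + exp(−α(θ − β)))
logit(0.34) = ln(0.34/0.66) = -0.6633
β = θ − logit/(α) = 0.7 − (-0.6633)/2.0300 = 1.0267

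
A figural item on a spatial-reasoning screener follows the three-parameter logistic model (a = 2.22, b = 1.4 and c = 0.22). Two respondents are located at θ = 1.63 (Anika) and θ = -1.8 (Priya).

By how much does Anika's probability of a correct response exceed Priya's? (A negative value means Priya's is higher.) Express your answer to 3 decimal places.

0.487

P(θ) = c + (1 − c) · 1 / (1 + exp(−a(θ − b)))
P(Anika) = 0.7075  [exponent 0.5106]
P(Priya) = 0.2206  [exponent -7.1040]
Difference = 0.7075 − 0.2206 = 0.4868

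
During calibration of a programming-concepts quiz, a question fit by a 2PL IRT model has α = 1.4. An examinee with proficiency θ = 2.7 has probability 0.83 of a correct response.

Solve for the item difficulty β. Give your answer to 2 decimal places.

1.57

P(θ) = 1 / (1 + exp(−α(θ − β)))
logit(0.83) = ln(0.83/0.17) = 1.5856
β = θ − logit/(α) = 2.7 − 1.5856/1.4000 = 1.5674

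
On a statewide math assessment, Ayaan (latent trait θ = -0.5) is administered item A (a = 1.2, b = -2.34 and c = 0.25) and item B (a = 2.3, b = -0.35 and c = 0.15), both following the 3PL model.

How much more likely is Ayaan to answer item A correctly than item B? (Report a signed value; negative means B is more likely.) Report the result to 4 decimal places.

0.4233

P(θ) = c + (1 − c) · 1 / (1 + exp(−a(θ − b)))
P_A = 0.9257
P_B = 0.5024
P_A − P_B = 0.4233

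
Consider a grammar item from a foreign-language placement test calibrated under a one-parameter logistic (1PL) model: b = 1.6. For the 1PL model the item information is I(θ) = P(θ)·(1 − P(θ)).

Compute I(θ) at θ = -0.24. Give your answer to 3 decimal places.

P = 1/(1+e^{1.8400}) = 0.1371
P(1−P) = 0.1371 × 0.8629 = 0.1183
I = P(1−P) = 0.11827

0.118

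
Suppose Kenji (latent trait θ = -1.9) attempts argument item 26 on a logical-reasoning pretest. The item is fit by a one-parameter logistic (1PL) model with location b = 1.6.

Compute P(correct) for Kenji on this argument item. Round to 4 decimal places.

0.0293

P(θ) = 1 / (1 + exp(−(θ − b)))
Exponent: (-1.9 − 1.6) = -3.5000
1/(1 + e^{3.5000}) = 0.0293
P = 0.0293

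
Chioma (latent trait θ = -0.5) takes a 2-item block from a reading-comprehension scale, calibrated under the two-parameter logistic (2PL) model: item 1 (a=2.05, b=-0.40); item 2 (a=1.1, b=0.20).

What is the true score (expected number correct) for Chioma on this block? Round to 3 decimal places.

0.765

P(θ) = 1 / (1 + exp(−a(θ − b)))
P_1 = 1/(1+e^{0.2050}) = 0.4489
P_2 = 1/(1+e^{0.7700}) = 0.3165
E[score] = 0.4489 + 0.3165 = 0.7654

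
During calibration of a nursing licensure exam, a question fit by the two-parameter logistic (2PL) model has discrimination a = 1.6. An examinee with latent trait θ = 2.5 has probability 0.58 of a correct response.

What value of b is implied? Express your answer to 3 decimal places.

2.298

P(θ) = 1 / (1 + exp(−a(θ − b)))
logit(0.58) = ln(0.58/0.42) = 0.3228
b = θ − logit/(a) = 2.5 − 0.3228/1.6000 = 2.2983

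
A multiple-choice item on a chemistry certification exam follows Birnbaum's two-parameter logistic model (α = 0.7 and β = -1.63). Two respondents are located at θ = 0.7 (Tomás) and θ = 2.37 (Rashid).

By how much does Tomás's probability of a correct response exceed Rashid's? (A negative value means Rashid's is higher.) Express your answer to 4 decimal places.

-0.1064

P(θ) = 1 / (1 + exp(−α(θ − β)))
P(Tomás) = 0.8363  [exponent 1.6310]
P(Rashid) = 0.9427  [exponent 2.8000]
Difference = 0.8363 − 0.9427 = -0.1064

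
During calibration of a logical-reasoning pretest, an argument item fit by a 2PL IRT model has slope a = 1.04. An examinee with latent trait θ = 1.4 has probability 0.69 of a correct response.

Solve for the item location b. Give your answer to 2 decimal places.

P(θ) = 1 / (1 + exp(−a(θ − b)))
logit(0.69) = ln(0.69/0.31) = 0.8001
b = θ − logit/(a) = 1.4 − 0.8001/1.0400 = 0.6307

0.63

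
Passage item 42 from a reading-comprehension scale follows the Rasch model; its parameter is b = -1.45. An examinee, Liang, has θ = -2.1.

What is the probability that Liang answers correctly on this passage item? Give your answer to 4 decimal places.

0.3430

P(θ) = 1 / (1 + exp(−(θ − b)))
Exponent: (-2.1 − (-1.45)) = -0.6500
1/(1 + e^{0.6500}) = 0.3430
P = 0.3430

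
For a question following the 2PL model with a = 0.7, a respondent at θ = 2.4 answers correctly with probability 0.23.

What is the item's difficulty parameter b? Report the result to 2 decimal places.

4.13

P(θ) = 1 / (1 + exp(−a(θ − b)))
logit(0.23) = ln(0.23/0.77) = -1.2083
b = θ − logit/(a) = 2.4 − (-1.2083)/0.7000 = 4.1262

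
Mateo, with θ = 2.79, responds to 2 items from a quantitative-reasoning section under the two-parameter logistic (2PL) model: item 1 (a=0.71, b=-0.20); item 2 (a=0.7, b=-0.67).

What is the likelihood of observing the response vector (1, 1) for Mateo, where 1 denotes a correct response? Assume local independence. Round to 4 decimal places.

P(θ) = 1 / (1 + exp(−a(θ − b)))
P_1 = 1/(1+e^{-2.1229}) = 0.8931
P_2 = 1/(1+e^{-2.4220}) = 0.9185
L = P_1 × P_2 = 0.8931 × 0.9185 = 0.82031

0.8203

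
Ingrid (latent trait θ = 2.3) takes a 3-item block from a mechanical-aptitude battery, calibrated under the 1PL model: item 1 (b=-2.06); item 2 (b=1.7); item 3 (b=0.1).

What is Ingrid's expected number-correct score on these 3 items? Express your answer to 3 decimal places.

P(θ) = 1 / (1 + exp(−(θ − b)))
P_1 = 1/(1+e^{-4.3600}) = 0.9874
P_2 = 1/(1+e^{-0.6000}) = 0.6457
P_3 = 1/(1+e^{-2.2000}) = 0.9002
E[score] = 0.9874 + 0.6457 + 0.9002 = 2.5333

2.533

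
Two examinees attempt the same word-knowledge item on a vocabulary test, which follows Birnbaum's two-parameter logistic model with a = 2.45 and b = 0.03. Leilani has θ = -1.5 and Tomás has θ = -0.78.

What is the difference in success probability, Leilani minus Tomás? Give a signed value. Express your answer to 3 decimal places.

P(θ) = 1 / (1 + exp(−a(θ − b)))
P(Leilani) = 0.0230  [exponent -3.7485]
P(Tomás) = 0.1208  [exponent -1.9845]
Difference = 0.0230 − 0.1208 = -0.0978

-0.098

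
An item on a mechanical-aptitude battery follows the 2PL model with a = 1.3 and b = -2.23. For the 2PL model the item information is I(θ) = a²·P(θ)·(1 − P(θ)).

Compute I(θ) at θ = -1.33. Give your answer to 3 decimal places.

0.305

P = 1/(1+e^{-1.1700}) = 0.7631
P(1−P) = 0.7631 × 0.2369 = 0.1808
I = a² × P(1−P) = 1.3² × 0.1808 = 0.30548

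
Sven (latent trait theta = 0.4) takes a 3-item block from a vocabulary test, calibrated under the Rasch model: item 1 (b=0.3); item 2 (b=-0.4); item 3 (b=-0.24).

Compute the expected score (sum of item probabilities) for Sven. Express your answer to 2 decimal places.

1.87

P(theta) = 1 / (1 + exp(−(theta − b)))
P_1 = 1/(1+e^{-0.1000}) = 0.5250
P_2 = 1/(1+e^{-0.8000}) = 0.6900
P_3 = 1/(1+e^{-0.6400}) = 0.6548
E[score] = 0.5250 + 0.6900 + 0.6548 = 1.8697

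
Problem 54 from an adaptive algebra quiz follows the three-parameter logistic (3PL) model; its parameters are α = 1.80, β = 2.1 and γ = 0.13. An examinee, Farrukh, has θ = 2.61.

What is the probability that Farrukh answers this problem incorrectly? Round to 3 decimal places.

0.248

P(θ) = γ + (1 − γ) · 1 / (1 + exp(−α(θ − β)))
Exponent: 1.80 × (2.61 − 2.1) = 0.9180
1/(1 + e^{-0.9180}) = 0.7146
P = 0.13 + 0.87 × 0.7146 = 0.7517
P(incorrect) = 1 − 0.7517 = 0.2483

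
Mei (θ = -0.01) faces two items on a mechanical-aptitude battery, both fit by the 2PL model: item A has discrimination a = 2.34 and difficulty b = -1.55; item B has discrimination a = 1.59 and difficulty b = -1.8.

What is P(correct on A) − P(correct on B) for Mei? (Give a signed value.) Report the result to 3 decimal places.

0.028

P(θ) = 1 / (1 + exp(−a(θ − b)))
P_A = 0.9735
P_B = 0.9451
P_A − P_B = 0.0284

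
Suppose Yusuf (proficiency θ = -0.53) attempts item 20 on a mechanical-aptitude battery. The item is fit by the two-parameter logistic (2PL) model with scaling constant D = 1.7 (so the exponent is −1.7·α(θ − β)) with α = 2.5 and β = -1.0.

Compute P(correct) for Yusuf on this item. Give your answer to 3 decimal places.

0.881

P(θ) = 1 / (1 + exp(−D·α(θ − β)))
Exponent: 1.7 × 2.5 × (-0.53 − (-1.0)) = 1.9975
1/(1 + e^{-1.9975}) = 0.8805
P = 0.8805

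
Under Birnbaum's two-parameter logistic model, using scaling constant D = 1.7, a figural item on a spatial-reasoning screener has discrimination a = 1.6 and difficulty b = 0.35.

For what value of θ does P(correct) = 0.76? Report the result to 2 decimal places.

0.77

P(θ) = 1 / (1 + exp(−D·a(θ − b)))
logit = ln(0.7600/0.2400) = 1.1527
θ = b + logit/(1.7·a) = 0.35 + 1.1527/2.7200 = 0.7738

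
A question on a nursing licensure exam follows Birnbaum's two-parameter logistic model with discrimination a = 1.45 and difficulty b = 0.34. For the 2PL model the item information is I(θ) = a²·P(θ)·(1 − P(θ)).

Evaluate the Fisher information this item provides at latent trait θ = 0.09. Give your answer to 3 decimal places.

0.509

P = 1/(1+e^{0.3625}) = 0.4104
P(1−P) = 0.4104 × 0.5896 = 0.2420
I = a² × P(1−P) = 1.45² × 0.2420 = 0.50873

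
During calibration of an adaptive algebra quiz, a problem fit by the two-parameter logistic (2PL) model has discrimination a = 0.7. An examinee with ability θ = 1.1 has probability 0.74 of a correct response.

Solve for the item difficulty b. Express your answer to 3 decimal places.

-0.394

P(θ) = 1 / (1 + exp(−a(θ − b)))
logit(0.74) = ln(0.74/0.26) = 1.0460
b = θ − logit/(a) = 1.1 − 1.0460/0.7000 = -0.3942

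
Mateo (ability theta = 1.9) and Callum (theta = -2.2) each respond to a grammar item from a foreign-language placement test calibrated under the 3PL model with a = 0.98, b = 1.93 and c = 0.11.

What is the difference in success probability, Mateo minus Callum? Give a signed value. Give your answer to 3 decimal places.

P(theta) = c + (1 − c) · 1 / (1 + exp(−a(theta − b)))
P(Mateo) = 0.5485  [exponent -0.0294]
P(Callum) = 0.1253  [exponent -4.0474]
Difference = 0.5485 − 0.1253 = 0.4232

0.423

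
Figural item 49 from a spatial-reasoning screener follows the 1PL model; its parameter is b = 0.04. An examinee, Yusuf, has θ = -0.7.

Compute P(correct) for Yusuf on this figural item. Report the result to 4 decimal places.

P(θ) = 1 / (1 + exp(−(θ − b)))
Exponent: (-0.7 − 0.04) = -0.7400
1/(1 + e^{0.7400}) = 0.3230
P = 0.3230

0.3230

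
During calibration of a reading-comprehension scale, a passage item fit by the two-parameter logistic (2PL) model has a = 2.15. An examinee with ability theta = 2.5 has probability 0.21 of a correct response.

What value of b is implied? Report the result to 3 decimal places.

P(theta) = 1 / (1 + exp(−a(theta − b)))
logit(0.21) = ln(0.21/0.79) = -1.3249
b = theta − logit/(a) = 2.5 − (-1.3249)/2.1500 = 3.1162

3.116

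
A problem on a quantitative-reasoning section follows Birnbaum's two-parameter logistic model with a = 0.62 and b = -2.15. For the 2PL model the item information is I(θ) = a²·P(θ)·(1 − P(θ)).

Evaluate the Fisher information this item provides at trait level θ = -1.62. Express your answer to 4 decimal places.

0.0936

P = 1/(1+e^{-0.3286}) = 0.5814
P(1−P) = 0.5814 × 0.4186 = 0.2434
I = a² × P(1−P) = 0.62² × 0.2434 = 0.09355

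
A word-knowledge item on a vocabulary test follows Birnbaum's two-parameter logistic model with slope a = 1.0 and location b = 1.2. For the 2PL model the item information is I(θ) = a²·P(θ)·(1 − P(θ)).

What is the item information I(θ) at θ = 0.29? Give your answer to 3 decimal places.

0.205

P = 1/(1+e^{0.9100}) = 0.2870
P(1−P) = 0.2870 × 0.7130 = 0.2046
I = a² × P(1−P) = 1.0² × 0.2046 = 0.20463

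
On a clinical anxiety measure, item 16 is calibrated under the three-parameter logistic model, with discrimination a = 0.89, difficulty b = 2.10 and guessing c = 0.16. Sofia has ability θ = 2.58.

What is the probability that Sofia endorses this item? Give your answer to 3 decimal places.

0.668

P(θ) = c + (1 − c) · 1 / (1 + exp(−a(θ − b)))
Exponent: 0.89 × (2.58 − 2.10) = 0.4272
1/(1 + e^{-0.4272}) = 0.6052
P = 0.16 + 0.84 × 0.6052 = 0.6684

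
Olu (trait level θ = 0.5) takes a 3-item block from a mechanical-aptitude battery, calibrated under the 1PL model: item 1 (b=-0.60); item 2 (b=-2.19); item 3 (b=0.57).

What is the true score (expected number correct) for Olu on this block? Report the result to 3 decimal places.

P(θ) = 1 / (1 + exp(−(θ − b)))
P_1 = 1/(1+e^{-1.1000}) = 0.7503
P_2 = 1/(1+e^{-2.6900}) = 0.9364
P_3 = 1/(1+e^{0.0700}) = 0.4825
E[score] = 0.7503 + 0.9364 + 0.4825 = 2.1692

2.169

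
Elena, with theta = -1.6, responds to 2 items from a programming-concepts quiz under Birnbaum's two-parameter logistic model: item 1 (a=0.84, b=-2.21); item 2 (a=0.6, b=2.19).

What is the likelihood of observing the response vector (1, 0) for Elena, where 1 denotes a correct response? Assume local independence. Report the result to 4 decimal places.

P(theta) = 1 / (1 + exp(−a(theta − b)))
P_1 = 1/(1+e^{-0.5124}) = 0.6254
P_2 = 1/(1+e^{2.2740}) = 0.0933
L = P_1 × (1−P_2) = 0.6254 × 0.9067 = 0.56702

0.5670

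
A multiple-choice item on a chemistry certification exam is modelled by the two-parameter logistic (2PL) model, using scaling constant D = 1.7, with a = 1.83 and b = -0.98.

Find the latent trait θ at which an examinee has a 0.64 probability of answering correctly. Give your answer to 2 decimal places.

P(θ) = 1 / (1 + exp(−D·a(θ − b)))
logit = ln(0.6400/0.3600) = 0.5754
θ = b + logit/(1.7·a) = -0.98 + 0.5754/3.1110 = -0.7951

-0.80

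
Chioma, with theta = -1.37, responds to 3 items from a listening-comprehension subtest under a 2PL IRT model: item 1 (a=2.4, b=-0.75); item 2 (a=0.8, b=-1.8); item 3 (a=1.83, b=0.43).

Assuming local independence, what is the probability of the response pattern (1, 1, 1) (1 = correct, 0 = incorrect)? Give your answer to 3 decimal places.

P(theta) = 1 / (1 + exp(−a(theta − b)))
P_1 = 1/(1+e^{1.4880}) = 0.1842
P_2 = 1/(1+e^{-0.3440}) = 0.5852
P_3 = 1/(1+e^{3.2940}) = 0.0358
L = P_1 × P_2 × P_3 = 0.1842 × 0.5852 × 0.0358 = 0.00386

0.004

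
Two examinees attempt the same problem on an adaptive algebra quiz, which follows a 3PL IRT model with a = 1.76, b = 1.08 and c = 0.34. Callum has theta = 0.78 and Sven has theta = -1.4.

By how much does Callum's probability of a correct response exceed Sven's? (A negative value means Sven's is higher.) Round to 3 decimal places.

0.237

P(theta) = c + (1 − c) · 1 / (1 + exp(−a(theta − b)))
P(Callum) = 0.5848  [exponent -0.5280]
P(Sven) = 0.3483  [exponent -4.3648]
Difference = 0.5848 − 0.3483 = 0.2366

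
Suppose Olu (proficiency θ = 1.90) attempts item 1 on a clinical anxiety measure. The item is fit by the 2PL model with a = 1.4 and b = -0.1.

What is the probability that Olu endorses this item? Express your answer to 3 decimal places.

P(θ) = 1 / (1 + exp(−a(θ − b)))
Exponent: 1.4 × (1.90 − (-0.1)) = 2.8000
1/(1 + e^{-2.8000}) = 0.9427

0.943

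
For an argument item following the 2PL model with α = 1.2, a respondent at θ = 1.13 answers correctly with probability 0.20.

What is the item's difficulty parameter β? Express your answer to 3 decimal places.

P(θ) = 1 / (1 + exp(−α(θ − β)))
logit(0.20) = ln(0.20/0.80) = -1.3863
β = θ − logit/(α) = 1.13 − (-1.3863)/1.2000 = 2.2852

2.285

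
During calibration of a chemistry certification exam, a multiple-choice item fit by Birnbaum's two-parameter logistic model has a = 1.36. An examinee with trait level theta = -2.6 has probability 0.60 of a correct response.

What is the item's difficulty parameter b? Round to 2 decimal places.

P(theta) = 1 / (1 + exp(−a(theta − b)))
logit(0.60) = ln(0.60/0.40) = 0.4055
b = theta − logit/(a) = -2.6 − 0.4055/1.3600 = -2.8981

-2.90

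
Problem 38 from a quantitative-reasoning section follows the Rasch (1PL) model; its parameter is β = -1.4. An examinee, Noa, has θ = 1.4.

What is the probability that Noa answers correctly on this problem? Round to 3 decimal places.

0.943

P(θ) = 1 / (1 + exp(−(θ − β)))
Exponent: (1.4 − (-1.4)) = 2.8000
1/(1 + e^{-2.8000}) = 0.9427
P = 0.9427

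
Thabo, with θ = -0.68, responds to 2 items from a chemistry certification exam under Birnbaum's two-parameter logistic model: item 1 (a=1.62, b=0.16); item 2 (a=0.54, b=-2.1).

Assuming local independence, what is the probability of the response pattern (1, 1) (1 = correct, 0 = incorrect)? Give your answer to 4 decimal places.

P(θ) = 1 / (1 + exp(−a(θ − b)))
P_1 = 1/(1+e^{1.3608}) = 0.2041
P_2 = 1/(1+e^{-0.7668}) = 0.6828
L = P_1 × P_2 = 0.2041 × 0.6828 = 0.13937

0.1394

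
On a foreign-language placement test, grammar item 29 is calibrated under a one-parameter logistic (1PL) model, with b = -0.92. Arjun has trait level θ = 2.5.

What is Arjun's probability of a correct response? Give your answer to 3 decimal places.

0.968

P(θ) = 1 / (1 + exp(−(θ − b)))
Exponent: (2.5 − (-0.92)) = 3.4200
1/(1 + e^{-3.4200}) = 0.9683
P = 0.9683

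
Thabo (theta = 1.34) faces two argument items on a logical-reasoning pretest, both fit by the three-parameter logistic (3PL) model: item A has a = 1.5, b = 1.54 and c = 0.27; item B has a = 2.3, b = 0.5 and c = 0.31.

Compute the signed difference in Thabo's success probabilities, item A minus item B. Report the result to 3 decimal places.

P(theta) = c + (1 − c) · 1 / (1 + exp(−a(theta − b)))
P_A = 0.5807
P_B = 0.9127
P_A − P_B = -0.3320

-0.332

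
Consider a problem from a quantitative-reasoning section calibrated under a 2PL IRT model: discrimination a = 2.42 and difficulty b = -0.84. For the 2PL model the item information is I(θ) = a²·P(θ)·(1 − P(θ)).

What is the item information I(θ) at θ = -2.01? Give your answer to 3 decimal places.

0.308

P = 1/(1+e^{2.8314}) = 0.0557
P(1−P) = 0.0557 × 0.9443 = 0.0526
I = a² × P(1−P) = 2.42² × 0.0526 = 0.30778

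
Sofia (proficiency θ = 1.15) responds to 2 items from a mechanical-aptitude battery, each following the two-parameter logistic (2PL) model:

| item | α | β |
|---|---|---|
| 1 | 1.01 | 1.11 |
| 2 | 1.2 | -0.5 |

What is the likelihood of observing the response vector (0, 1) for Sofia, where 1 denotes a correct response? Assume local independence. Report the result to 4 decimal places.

P(θ) = 1 / (1 + exp(−α(θ − β)))
P_1 = 1/(1+e^{-0.0404}) = 0.5101
P_2 = 1/(1+e^{-1.9800}) = 0.8787
L = (1−P_1) × P_2 = 0.4899 × 0.8787 = 0.43047

0.4305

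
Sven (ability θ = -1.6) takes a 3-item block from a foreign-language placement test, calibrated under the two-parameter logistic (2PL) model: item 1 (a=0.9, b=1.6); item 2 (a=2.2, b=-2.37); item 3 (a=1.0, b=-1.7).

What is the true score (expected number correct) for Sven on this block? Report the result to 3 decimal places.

1.423

P(θ) = 1 / (1 + exp(−a(θ − b)))
P_1 = 1/(1+e^{2.8800}) = 0.0532
P_2 = 1/(1+e^{-1.6940}) = 0.8447
P_3 = 1/(1+e^{-0.1000}) = 0.5250
E[score] = 0.0532 + 0.8447 + 0.5250 = 1.4229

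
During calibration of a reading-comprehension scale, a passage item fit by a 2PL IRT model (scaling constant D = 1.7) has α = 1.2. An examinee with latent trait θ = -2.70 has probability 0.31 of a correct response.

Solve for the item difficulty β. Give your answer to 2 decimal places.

-2.31

P(θ) = 1 / (1 + exp(−D·α(θ − β)))
logit(0.31) = ln(0.31/0.69) = -0.8001
β = θ − logit/(1.7·α) = -2.70 − (-0.8001)/2.0400 = -2.3078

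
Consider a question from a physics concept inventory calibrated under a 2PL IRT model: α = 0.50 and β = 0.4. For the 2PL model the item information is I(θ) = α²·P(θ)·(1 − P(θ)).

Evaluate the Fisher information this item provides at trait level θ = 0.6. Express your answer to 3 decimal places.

0.062

P = 1/(1+e^{-0.1000}) = 0.5250
P(1−P) = 0.5250 × 0.4750 = 0.2494
I = α² × P(1−P) = 0.50² × 0.2494 = 0.06234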